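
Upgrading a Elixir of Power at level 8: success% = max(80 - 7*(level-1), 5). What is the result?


raw_rate = 80 - 7 * (8 - 1)
= 80 - 7 * 7
= 80 - 49
= 31
Apply floor: max(31, 5) = 31%

31%


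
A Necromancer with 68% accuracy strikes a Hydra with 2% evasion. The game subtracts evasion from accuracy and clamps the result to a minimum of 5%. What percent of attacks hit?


accuracy - evasion = 68 - 2 = 66
Apply floor: max(66, 5) = 66
Hit chance = 66%

66%


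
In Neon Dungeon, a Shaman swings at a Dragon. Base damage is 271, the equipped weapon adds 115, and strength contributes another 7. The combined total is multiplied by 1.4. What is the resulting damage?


Sum base + weapon + str = 271 + 115 + 7 = 393
Multiply by 1.4:
393 * 1.4 = 550.2

550.2 damage


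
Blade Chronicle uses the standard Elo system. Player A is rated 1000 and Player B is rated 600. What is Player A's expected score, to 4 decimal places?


Elo expected score: Ea = 1/(1 + 10^((Rb-Ra)/400))
Rb - Ra = 600 - 1000 = -400
(Rb-Ra)/400 = -400/400 = -1.0
10^-1.0 = 0.1
Ea = 1/(1 + 0.1) = 1/1.1 = 0.9091

0.9091


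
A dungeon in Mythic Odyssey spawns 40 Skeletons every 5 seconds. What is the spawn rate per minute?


Spawns per minute = count * (60 / interval)
= 40 * (60 / 5)
= 40 * 12.0
= 480.0

480.0 per minute


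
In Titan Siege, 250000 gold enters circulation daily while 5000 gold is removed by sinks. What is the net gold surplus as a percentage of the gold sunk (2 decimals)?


Net gold = 250000 - 5000 = 245000
Inflation rate = net / sunk * 100 = 245000 / 5000 * 100
= 49.0 * 100
= 4900.00%

4900.00%


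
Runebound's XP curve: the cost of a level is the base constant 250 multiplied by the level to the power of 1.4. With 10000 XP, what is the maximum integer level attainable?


XP = 250 * level^1.4, so level = (XP / 250)^(1/1.4)
= (10000 / 250)^(1/1.4)
= 40.0^0.7143
= 13.9421
Floor: level = 13

level 13


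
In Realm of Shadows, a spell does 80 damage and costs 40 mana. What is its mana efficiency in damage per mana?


Efficiency = damage / mana
= 80 / 40
= 2.00

2.00 dmg/mana


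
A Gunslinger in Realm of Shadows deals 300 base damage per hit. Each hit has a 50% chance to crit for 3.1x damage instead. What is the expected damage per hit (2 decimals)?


E[dmg] = base * (1 + crit_chance * (crit_mult - 1))
cc as decimal = 50/100 = 0.5
cm - 1 = 3.1 - 1 = 2.1
Bonus factor = 0.5 * 2.1 = 1.05
Total multiplier = 1 + 1.05 = 2.05
Expected damage = 300 * 2.05 = 615.00

615.00 damage


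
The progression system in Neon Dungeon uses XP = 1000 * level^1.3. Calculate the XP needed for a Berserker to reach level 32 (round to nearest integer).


XP = 1000 * level^1.3
Substitute level = 32:
XP = 1000 * 32^1.3
= 1000 * 90.5097
= 90510

90510 XP


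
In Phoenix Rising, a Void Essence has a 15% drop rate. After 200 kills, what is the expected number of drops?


Expected drops = kills * (drop_rate / 100)
= 200 * (15 / 100)
= 200 * 0.15
= 30.0

30.0 drops


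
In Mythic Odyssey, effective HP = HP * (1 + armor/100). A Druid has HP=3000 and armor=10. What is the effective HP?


EHP = 3000 * (1 + 10/100)
= 3000 * (1 + 0.1)
= 3000 * 1.1
= 3300.0

3300.0 EHP


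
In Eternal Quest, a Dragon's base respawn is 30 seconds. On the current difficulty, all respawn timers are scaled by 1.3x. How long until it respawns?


Respawn time = base * multiplier
= 30 * 1.3
= 39.0 seconds

39.0 seconds


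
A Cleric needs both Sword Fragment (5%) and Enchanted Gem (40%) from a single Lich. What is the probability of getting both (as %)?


For independent events, P(both) = P(A) * P(B)
= 5% * 40%
= 200 / 100 %
= 2.0%

2.0%


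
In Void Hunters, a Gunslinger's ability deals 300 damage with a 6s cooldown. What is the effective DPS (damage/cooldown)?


DPS = damage / cooldown
= 300 / 6
= 50.00

50.00 DPS


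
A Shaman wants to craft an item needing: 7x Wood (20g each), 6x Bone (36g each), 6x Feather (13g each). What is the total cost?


Cost breakdown:
  Wood: 7 * 20 = 140
  Bone: 6 * 36 = 216
  Feather: 6 * 13 = 78
Total = 140 + 216 + 78 = 434

434 gold


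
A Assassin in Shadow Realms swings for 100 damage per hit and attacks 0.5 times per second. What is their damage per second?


DPS = damage * attack_speed
= 100 * 0.5
= 50.0

50.0 DPS


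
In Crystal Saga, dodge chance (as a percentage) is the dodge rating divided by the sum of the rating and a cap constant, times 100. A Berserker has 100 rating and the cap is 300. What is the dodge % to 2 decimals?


dodge% = 100 / (100 + 300) * 100
= 100 / 400 * 100
= 0.25 * 100
= 25.00%

25.00%


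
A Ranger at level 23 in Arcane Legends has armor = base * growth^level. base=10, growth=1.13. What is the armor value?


value = base * growth^level
= 10 * 1.13^23
= 10 * 16.626629
= 166.27

166.27 armor


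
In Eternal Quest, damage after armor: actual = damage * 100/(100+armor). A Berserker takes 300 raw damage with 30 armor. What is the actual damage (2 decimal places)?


actual = 300 * 100 / (100 + 30)
= 300 * 100 / 130
= 30000 / 130
= 230.77

230.77 damage


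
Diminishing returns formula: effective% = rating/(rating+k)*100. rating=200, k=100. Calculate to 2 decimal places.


effective% = rating / (rating + k) * 100
= 200 / (200 + 100) * 100
= 200 / 300 * 100
= 0.666667 * 100
= 66.67%

66.67%


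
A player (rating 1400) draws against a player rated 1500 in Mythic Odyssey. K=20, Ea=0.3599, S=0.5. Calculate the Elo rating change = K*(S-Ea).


Elo update: delta = K * (S - Ea), where S = 0.5 (draws)
S - Ea = 0.5 - 0.3599 = 0.1401
Rating change = 20 * 0.1401
= 2.80

2.80 rating points


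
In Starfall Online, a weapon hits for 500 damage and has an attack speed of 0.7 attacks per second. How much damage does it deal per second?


DPS = damage * attack_speed
= 500 * 0.7
= 350.0

350.0 DPS


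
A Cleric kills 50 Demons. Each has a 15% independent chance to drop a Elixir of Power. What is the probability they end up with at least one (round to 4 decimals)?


P(at least one) = 1 - P(none) = 1 - (1-p)^n
p = 15/100 = 0.15
1 - p = 0.85
(1 - p)^50 = 0.85^50 = 0.000296
P(at least one) = 1 - 0.000296 = 0.9997

0.9997


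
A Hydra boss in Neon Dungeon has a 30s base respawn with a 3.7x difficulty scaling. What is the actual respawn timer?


Respawn time = base * multiplier
= 30 * 3.7
= 111.0 seconds

111.0 seconds


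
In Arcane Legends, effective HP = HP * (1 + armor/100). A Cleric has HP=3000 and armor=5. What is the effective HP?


EHP = 3000 * (1 + 5/100)
= 3000 * (1 + 0.05)
= 3000 * 1.05
= 3150.0

3150.0 EHP


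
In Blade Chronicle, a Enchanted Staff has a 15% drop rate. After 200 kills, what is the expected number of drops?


Expected drops = kills * (drop_rate / 100)
= 200 * (15 / 100)
= 200 * 0.15
= 30.0

30.0 drops


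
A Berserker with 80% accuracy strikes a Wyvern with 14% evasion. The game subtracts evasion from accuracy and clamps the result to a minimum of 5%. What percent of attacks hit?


accuracy - evasion = 80 - 14 = 66
Apply floor: max(66, 5) = 66
Hit chance = 66%

66%


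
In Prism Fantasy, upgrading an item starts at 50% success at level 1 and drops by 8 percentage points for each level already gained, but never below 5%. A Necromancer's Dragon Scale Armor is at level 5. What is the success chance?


raw_rate = 50 - 8 * (5 - 1)
= 50 - 8 * 4
= 50 - 32
= 18
Apply floor: max(18, 5) = 18%

18%


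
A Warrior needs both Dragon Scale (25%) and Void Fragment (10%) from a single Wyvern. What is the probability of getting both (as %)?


For independent events, P(both) = P(A) * P(B)
= 25% * 10%
= 250 / 100 %
= 2.5%

2.5%


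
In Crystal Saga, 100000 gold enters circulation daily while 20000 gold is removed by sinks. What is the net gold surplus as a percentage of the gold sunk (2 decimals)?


Net gold = 100000 - 20000 = 80000
Inflation rate = net / sunk * 100 = 80000 / 20000 * 100
= 4.0 * 100
= 400.00%

400.00%


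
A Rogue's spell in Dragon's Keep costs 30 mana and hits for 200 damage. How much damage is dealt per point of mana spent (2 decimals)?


Efficiency = damage / mana
= 200 / 30
= 6.67

6.67 dmg/mana


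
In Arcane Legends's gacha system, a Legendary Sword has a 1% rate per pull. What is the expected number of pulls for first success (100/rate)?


Expected pulls for a geometric distribution = 1/p = 100 / rate%
= 100 / 1
= 100.0

100.0 pulls


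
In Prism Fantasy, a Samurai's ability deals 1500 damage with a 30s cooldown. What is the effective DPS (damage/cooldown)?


DPS = damage / cooldown
= 1500 / 30
= 50.00

50.00 DPS


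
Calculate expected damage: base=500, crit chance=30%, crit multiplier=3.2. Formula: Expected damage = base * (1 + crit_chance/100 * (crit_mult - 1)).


E[dmg] = base * (1 + crit_chance * (crit_mult - 1))
cc as decimal = 30/100 = 0.3
cm - 1 = 3.2 - 1 = 2.2
Bonus factor = 0.3 * 2.2 = 0.66
Total multiplier = 1 + 0.66 = 1.66
Expected damage = 500 * 1.66 = 830.00

830.00 damage


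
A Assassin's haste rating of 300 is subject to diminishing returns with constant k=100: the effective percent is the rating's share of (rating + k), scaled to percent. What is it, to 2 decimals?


effective% = rating / (rating + k) * 100
= 300 / (300 + 100) * 100
= 300 / 400 * 100
= 0.75 * 100
= 75.00%

75.00%


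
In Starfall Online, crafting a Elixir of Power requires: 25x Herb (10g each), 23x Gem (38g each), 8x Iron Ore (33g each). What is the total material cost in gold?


Cost breakdown:
  Herb: 25 * 10 = 250
  Gem: 23 * 38 = 874
  Iron Ore: 8 * 33 = 264
Total = 250 + 874 + 264 = 1388

1388 gold


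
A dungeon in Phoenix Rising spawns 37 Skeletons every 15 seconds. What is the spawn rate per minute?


Spawns per minute = count * (60 / interval)
= 37 * (60 / 15)
= 37 * 4.0
= 148.0

148.0 per minute


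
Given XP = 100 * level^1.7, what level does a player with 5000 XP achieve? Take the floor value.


XP = 100 * level^1.7, so level = (XP / 100)^(1/1.7)
= (5000 / 100)^(1/1.7)
= 50.0^0.5882
= 9.9861
Floor: level = 9

level 9


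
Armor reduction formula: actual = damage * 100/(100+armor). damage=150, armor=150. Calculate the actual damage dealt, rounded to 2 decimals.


actual = 150 * 100 / (100 + 150)
= 150 * 100 / 250
= 15000 / 250
= 60.00

60.00 damage


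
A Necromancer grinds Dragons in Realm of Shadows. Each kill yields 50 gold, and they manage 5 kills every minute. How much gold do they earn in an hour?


Gold per minute = 50 * 5 = 250
Gold per hour = 250 * 60 = 15000

15000 gold/hour


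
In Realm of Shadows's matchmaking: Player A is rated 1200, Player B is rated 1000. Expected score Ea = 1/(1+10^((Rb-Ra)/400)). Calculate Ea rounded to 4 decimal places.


Elo expected score: Ea = 1/(1 + 10^((Rb-Ra)/400))
Rb - Ra = 1000 - 1200 = -200
(Rb-Ra)/400 = -200/400 = -0.5
10^-0.5 = 0.316228
Ea = 1/(1 + 0.316228) = 1/1.316228 = 0.7597

0.7597


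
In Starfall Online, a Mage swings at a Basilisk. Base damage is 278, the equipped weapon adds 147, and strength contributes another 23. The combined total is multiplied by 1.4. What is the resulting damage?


Sum base + weapon + str = 278 + 147 + 23 = 448
Multiply by 1.4:
448 * 1.4 = 627.2

627.2 damage


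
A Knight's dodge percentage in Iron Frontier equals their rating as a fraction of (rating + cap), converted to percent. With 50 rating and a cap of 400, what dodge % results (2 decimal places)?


dodge% = 50 / (50 + 400) * 100
= 50 / 450 * 100
= 0.111111 * 100
= 11.11%

11.11%


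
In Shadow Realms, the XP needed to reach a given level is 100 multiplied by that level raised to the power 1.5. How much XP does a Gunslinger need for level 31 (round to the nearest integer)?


XP = 100 * level^1.5
Substitute level = 31:
XP = 100 * 31^1.5
= 100 * 172.6007
= 17260

17260 XP


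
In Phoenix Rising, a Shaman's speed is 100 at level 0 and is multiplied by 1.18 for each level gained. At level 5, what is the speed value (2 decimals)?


value = base * growth^level
= 100 * 1.18^5
= 100 * 2.287758
= 228.78

228.78 speed


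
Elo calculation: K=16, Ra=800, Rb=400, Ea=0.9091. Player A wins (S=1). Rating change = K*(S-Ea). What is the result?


Elo update: delta = K * (S - Ea), where S = 1 (wins)
S - Ea = 1 - 0.9091 = 0.0909
Rating change = 16 * 0.0909
= 1.45

1.45 rating points


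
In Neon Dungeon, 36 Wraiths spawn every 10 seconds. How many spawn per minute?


Spawns per minute = count * (60 / interval)
= 36 * (60 / 10)
= 36 * 6.0
= 216.0

216.0 per minute


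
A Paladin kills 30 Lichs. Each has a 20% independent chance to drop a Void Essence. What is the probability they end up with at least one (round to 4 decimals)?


P(at least one) = 1 - P(none) = 1 - (1-p)^n
p = 20/100 = 0.2
1 - p = 0.8
(1 - p)^30 = 0.8^30 = 0.001238
P(at least one) = 1 - 0.001238 = 0.9988

0.9988


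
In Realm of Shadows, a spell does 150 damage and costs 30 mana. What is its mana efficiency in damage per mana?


Efficiency = damage / mana
= 150 / 30
= 5.00

5.00 dmg/mana


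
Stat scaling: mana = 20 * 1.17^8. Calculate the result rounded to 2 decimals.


value = base * growth^level
= 20 * 1.17^8
= 20 * 3.511453
= 70.23

70.23 mana


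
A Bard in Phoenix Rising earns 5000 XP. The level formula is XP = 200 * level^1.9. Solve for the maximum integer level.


XP = 200 * level^1.9, so level = (XP / 200)^(1/1.9)
= (5000 / 200)^(1/1.9)
= 25.0^0.5263
= 5.442
Floor: level = 5

level 5


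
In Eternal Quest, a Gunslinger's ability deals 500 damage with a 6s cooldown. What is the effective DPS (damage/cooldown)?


DPS = damage / cooldown
= 500 / 6
= 83.33

83.33 DPS


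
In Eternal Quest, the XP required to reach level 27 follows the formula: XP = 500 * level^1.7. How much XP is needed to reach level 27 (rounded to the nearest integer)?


XP = 500 * level^1.7
Substitute level = 27:
XP = 500 * 27^1.7
= 500 * 271.2179
= 135609

135609 XP


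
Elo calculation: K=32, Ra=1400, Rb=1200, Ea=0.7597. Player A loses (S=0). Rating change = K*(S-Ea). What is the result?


Elo update: delta = K * (S - Ea), where S = 0 (loses)
S - Ea = 0 - 0.7597 = -0.7597
Rating change = 32 * -0.7597
= -24.31

-24.31 rating points


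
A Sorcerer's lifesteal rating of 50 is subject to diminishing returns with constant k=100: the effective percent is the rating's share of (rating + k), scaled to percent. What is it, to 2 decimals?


effective% = rating / (rating + k) * 100
= 50 / (50 + 100) * 100
= 50 / 150 * 100
= 0.333333 * 100
= 33.33%

33.33%


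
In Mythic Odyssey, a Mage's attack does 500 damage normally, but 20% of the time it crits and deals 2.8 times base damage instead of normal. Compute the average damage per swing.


E[dmg] = base * (1 + crit_chance * (crit_mult - 1))
cc as decimal = 20/100 = 0.2
cm - 1 = 2.8 - 1 = 1.8
Bonus factor = 0.2 * 1.8 = 0.36
Total multiplier = 1 + 0.36 = 1.36
Expected damage = 500 * 1.36 = 680.00

680.00 damage


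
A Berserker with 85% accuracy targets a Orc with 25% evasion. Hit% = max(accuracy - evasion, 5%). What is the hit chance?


accuracy - evasion = 85 - 25 = 60
Apply floor: max(60, 5) = 60
Hit chance = 60%

60%


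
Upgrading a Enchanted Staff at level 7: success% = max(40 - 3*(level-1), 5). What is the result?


raw_rate = 40 - 3 * (7 - 1)
= 40 - 3 * 6
= 40 - 18
= 22
Apply floor: max(22, 5) = 22%

22%


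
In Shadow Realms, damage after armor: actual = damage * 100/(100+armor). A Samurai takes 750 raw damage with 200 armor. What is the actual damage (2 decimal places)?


actual = 750 * 100 / (100 + 200)
= 750 * 100 / 300
= 75000 / 300
= 250.00

250.00 damage


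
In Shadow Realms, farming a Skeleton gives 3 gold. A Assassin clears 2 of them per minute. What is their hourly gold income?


Gold per minute = 3 * 2 = 6
Gold per hour = 6 * 60 = 360

360 gold/hour


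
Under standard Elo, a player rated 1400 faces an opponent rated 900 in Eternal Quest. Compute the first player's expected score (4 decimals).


Elo expected score: Ea = 1/(1 + 10^((Rb-Ra)/400))
Rb - Ra = 900 - 1400 = -500
(Rb-Ra)/400 = -500/400 = -1.25
10^-1.25 = 0.056234
Ea = 1/(1 + 0.056234) = 1/1.056234 = 0.9468

0.9468


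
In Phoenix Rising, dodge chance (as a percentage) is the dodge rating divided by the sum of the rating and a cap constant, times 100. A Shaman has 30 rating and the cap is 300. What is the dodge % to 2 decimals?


dodge% = 30 / (30 + 300) * 100
= 30 / 330 * 100
= 0.090909 * 100
= 9.09%

9.09%


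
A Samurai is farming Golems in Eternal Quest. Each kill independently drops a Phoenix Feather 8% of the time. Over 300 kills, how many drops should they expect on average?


Expected drops = kills * (drop_rate / 100)
= 300 * (8 / 100)
= 300 * 0.08
= 24.0

24.0 drops


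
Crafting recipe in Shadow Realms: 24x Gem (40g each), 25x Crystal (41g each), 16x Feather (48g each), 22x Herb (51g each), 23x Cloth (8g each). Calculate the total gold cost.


Cost breakdown:
  Gem: 24 * 40 = 960
  Crystal: 25 * 41 = 1025
  Feather: 16 * 48 = 768
  Herb: 22 * 51 = 1122
  Cloth: 23 * 8 = 184
Total = 960 + 1025 + 768 + 1122 + 184 = 4059

4059 gold


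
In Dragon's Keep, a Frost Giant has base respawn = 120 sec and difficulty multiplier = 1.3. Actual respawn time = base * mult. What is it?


Respawn time = base * multiplier
= 120 * 1.3
= 156.0 seconds

156.0 seconds


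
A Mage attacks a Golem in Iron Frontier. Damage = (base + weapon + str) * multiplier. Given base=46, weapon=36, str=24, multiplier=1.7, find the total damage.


Sum base + weapon + str = 46 + 36 + 24 = 106
Multiply by 1.7:
106 * 1.7 = 180.2

180.2 damage


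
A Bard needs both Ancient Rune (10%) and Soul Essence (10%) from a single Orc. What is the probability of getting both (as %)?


For independent events, P(both) = P(A) * P(B)
= 10% * 10%
= 100 / 100 %
= 1.0%

1.0%


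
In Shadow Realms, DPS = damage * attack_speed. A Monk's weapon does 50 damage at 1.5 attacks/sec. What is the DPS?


DPS = damage * attack_speed
= 50 * 1.5
= 75.0

75.0 DPS


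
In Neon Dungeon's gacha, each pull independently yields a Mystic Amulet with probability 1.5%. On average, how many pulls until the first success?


Expected pulls for a geometric distribution = 1/p = 100 / rate%
= 100 / 1.5
= 66.67

66.67 pulls


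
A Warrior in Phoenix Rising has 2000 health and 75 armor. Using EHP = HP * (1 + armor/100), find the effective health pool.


EHP = 2000 * (1 + 75/100)
= 2000 * (1 + 0.75)
= 2000 * 1.75
= 3500.0

3500.0 EHP


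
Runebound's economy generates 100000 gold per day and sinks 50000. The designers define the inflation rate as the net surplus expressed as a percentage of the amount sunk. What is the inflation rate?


Net gold = 100000 - 50000 = 50000
Inflation rate = net / sunk * 100 = 50000 / 50000 * 100
= 1.0 * 100
= 100.00%

100.00%


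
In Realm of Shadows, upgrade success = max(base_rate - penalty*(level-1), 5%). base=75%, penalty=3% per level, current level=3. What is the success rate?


raw_rate = 75 - 3 * (3 - 1)
= 75 - 3 * 2
= 75 - 6
= 69
Apply floor: max(69, 5) = 69%

69%


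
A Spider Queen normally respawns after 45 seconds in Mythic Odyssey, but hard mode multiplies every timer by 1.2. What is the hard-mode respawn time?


Respawn time = base * multiplier
= 45 * 1.2
= 54.0 seconds

54.0 seconds


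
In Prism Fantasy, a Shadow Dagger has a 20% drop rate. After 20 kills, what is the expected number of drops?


Expected drops = kills * (drop_rate / 100)
= 20 * (20 / 100)
= 20 * 0.2
= 4.0

4.0 drops


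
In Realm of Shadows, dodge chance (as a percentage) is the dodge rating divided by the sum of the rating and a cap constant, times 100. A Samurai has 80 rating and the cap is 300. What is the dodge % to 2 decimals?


dodge% = 80 / (80 + 300) * 100
= 80 / 380 * 100
= 0.210526 * 100
= 21.05%

21.05%


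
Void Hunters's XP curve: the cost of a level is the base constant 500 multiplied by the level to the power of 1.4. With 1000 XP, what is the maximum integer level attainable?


XP = 500 * level^1.4, so level = (XP / 500)^(1/1.4)
= (1000 / 500)^(1/1.4)
= 2.0^0.7143
= 1.6407
Floor: level = 1

level 1


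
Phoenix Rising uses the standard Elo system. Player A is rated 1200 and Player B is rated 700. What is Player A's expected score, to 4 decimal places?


Elo expected score: Ea = 1/(1 + 10^((Rb-Ra)/400))
Rb - Ra = 700 - 1200 = -500
(Rb-Ra)/400 = -500/400 = -1.25
10^-1.25 = 0.056234
Ea = 1/(1 + 0.056234) = 1/1.056234 = 0.9468

0.9468


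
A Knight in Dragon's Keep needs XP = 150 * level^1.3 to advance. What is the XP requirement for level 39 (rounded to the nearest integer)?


XP = 150 * level^1.3
Substitute level = 39:
XP = 150 * 39^1.3
= 150 * 117.0534
= 17558

17558 XP


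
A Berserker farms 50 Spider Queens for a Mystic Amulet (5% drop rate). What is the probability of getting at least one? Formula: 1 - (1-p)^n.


P(at least one) = 1 - P(none) = 1 - (1-p)^n
p = 5/100 = 0.05
1 - p = 0.95
(1 - p)^50 = 0.95^50 = 0.076945
P(at least one) = 1 - 0.076945 = 0.9231

0.9231


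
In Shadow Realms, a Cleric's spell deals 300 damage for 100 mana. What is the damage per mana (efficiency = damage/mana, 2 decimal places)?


Efficiency = damage / mana
= 300 / 100
= 3.00

3.00 dmg/mana


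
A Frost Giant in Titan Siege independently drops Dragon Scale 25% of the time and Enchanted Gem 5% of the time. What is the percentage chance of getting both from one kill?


For independent events, P(both) = P(A) * P(B)
= 25% * 5%
= 125 / 100 %
= 1.25%

1.25%


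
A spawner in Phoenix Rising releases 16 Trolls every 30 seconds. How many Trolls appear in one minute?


Spawns per minute = count * (60 / interval)
= 16 * (60 / 30)
= 16 * 2.0
= 32.0

32.0 per minute


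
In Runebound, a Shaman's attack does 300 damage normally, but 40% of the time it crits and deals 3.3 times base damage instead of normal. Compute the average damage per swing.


E[dmg] = base * (1 + crit_chance * (crit_mult - 1))
cc as decimal = 40/100 = 0.4
cm - 1 = 3.3 - 1 = 2.3
Bonus factor = 0.4 * 2.3 = 0.92
Total multiplier = 1 + 0.92 = 1.92
Expected damage = 300 * 1.92 = 576.00

576.00 damage


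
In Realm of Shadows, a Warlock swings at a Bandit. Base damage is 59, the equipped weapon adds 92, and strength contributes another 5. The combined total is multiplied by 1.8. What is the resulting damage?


Sum base + weapon + str = 59 + 92 + 5 = 156
Multiply by 1.8:
156 * 1.8 = 280.8

280.8 damage


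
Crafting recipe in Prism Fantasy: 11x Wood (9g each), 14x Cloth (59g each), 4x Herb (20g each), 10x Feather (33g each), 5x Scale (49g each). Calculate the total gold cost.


Cost breakdown:
  Wood: 11 * 9 = 99
  Cloth: 14 * 59 = 826
  Herb: 4 * 20 = 80
  Feather: 10 * 33 = 330
  Scale: 5 * 49 = 245
Total = 99 + 826 + 80 + 330 + 245 = 1580

1580 gold


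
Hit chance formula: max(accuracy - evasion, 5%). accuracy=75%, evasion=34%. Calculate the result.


accuracy - evasion = 75 - 34 = 41
Apply floor: max(41, 5) = 41
Hit chance = 41%

41%


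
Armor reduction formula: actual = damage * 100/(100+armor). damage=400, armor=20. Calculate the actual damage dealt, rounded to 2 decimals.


actual = 400 * 100 / (100 + 20)
= 400 * 100 / 120
= 40000 / 120
= 333.33

333.33 damage


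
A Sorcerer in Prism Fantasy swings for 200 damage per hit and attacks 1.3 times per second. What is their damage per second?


DPS = damage * attack_speed
= 200 * 1.3
= 260.0

260.0 DPS


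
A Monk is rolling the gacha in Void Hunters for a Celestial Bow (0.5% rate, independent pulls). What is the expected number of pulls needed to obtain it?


Expected pulls for a geometric distribution = 1/p = 100 / rate%
= 100 / 0.5
= 200.0

200.0 pulls


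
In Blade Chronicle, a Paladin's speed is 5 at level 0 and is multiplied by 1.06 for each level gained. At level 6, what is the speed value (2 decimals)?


value = base * growth^level
= 5 * 1.06^6
= 5 * 1.418519
= 7.09

7.09 speed


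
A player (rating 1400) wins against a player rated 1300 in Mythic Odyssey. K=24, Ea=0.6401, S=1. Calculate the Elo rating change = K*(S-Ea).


Elo update: delta = K * (S - Ea), where S = 1 (wins)
S - Ea = 1 - 0.6401 = 0.3599
Rating change = 24 * 0.3599
= 8.64

8.64 rating points


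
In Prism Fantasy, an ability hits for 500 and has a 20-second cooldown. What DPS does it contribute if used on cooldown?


DPS = damage / cooldown
= 500 / 20
= 25.00

25.00 DPS


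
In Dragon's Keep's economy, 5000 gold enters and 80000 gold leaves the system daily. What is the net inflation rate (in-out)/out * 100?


Net gold = 5000 - 80000 = -75000
Inflation rate = net / sunk * 100 = -75000 / 80000 * 100
= -0.9375 * 100
= -93.75%

-93.75%


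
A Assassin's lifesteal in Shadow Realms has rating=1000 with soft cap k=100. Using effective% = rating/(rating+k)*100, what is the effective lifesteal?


effective% = rating / (rating + k) * 100
= 1000 / (1000 + 100) * 100
= 1000 / 1100 * 100
= 0.909091 * 100
= 90.91%

90.91%


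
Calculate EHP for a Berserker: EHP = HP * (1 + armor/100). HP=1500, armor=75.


EHP = 1500 * (1 + 75/100)
= 1500 * (1 + 0.75)
= 1500 * 1.75
= 2625.0

2625.0 EHP


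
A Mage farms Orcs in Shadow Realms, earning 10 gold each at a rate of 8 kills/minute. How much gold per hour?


Gold per minute = 10 * 8 = 80
Gold per hour = 80 * 60 = 4800

4800 gold/hour


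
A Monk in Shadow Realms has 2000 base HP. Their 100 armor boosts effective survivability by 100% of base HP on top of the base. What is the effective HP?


EHP = 2000 * (1 + 100/100)
= 2000 * (1 + 1.0)
= 2000 * 2.0
= 4000.0

4000.0 EHP


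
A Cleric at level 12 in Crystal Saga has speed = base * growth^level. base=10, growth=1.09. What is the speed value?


value = base * growth^level
= 10 * 1.09^12
= 10 * 2.812665
= 28.13

28.13 speed


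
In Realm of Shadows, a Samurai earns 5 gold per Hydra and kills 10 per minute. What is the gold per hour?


Gold per minute = 5 * 10 = 50
Gold per hour = 50 * 60 = 3000

3000 gold/hour


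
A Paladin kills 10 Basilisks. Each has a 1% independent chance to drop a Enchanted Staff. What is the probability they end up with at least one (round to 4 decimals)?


P(at least one) = 1 - P(none) = 1 - (1-p)^n
p = 1/100 = 0.01
1 - p = 0.99
(1 - p)^10 = 0.99^10 = 0.904382
P(at least one) = 1 - 0.904382 = 0.0956

0.0956


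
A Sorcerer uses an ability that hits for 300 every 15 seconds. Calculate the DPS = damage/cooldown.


DPS = damage / cooldown
= 300 / 15
= 20.00

20.00 DPS


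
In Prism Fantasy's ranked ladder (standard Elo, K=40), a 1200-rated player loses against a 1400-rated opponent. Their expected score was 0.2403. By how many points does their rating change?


Elo update: delta = K * (S - Ea), where S = 0 (loses)
S - Ea = 0 - 0.2403 = -0.2403
Rating change = 40 * -0.2403
= -9.61

-9.61 rating points


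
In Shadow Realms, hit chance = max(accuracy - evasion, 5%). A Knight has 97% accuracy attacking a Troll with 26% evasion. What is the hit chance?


accuracy - evasion = 97 - 26 = 71
Apply floor: max(71, 5) = 71
Hit chance = 71%

71%


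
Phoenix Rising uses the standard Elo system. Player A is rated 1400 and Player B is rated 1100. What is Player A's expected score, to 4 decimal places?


Elo expected score: Ea = 1/(1 + 10^((Rb-Ra)/400))
Rb - Ra = 1100 - 1400 = -300
(Rb-Ra)/400 = -300/400 = -0.75
10^-0.75 = 0.177828
Ea = 1/(1 + 0.177828) = 1/1.177828 = 0.8490

0.8490


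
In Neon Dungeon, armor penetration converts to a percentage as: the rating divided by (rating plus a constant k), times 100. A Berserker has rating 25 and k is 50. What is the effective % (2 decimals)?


effective% = rating / (rating + k) * 100
= 25 / (25 + 50) * 100
= 25 / 75 * 100
= 0.333333 * 100
= 33.33%

33.33%


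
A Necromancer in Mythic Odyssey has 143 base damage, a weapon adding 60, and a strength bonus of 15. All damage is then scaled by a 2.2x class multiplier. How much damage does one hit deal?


Sum base + weapon + str = 143 + 60 + 15 = 218
Multiply by 2.2:
218 * 2.2 = 479.6

479.6 damage


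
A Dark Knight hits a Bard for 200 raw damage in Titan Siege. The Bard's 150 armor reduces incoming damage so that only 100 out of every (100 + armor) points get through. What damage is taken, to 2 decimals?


actual = 200 * 100 / (100 + 150)
= 200 * 100 / 250
= 20000 / 250
= 80.00

80.00 damage


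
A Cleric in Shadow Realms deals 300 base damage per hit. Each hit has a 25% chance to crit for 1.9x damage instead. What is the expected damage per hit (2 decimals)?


E[dmg] = base * (1 + crit_chance * (crit_mult - 1))
cc as decimal = 25/100 = 0.25
cm - 1 = 1.9 - 1 = 0.9
Bonus factor = 0.25 * 0.9 = 0.225
Total multiplier = 1 + 0.225 = 1.225
Expected damage = 300 * 1.225 = 367.50

367.50 damage


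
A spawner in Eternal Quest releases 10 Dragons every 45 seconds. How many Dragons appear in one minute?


Spawns per minute = count * (60 / interval)
= 10 * (60 / 45)
= 10 * 1.3333
= 13.33

13.33 per minute


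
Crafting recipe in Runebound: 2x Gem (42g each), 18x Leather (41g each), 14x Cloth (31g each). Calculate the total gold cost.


Cost breakdown:
  Gem: 2 * 42 = 84
  Leather: 18 * 41 = 738
  Cloth: 14 * 31 = 434
Total = 84 + 738 + 434 = 1256

1256 gold


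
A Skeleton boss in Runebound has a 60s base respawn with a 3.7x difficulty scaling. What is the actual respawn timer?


Respawn time = base * multiplier
= 60 * 3.7
= 222.0 seconds

222.0 seconds


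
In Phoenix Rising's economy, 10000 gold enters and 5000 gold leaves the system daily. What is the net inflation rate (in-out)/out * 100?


Net gold = 10000 - 5000 = 5000
Inflation rate = net / sunk * 100 = 5000 / 5000 * 100
= 1.0 * 100
= 100.00%

100.00%


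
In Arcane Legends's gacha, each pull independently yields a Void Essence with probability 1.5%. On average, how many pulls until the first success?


Expected pulls for a geometric distribution = 1/p = 100 / rate%
= 100 / 1.5
= 66.67

66.67 pulls


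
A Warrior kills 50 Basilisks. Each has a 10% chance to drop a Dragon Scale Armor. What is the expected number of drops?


Expected drops = kills * (drop_rate / 100)
= 50 * (10 / 100)
= 50 * 0.1
= 5.0

5.0 drops


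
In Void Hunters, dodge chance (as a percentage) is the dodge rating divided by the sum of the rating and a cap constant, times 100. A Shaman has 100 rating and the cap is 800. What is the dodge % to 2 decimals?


dodge% = 100 / (100 + 800) * 100
= 100 / 900 * 100
= 0.111111 * 100
= 11.11%

11.11%


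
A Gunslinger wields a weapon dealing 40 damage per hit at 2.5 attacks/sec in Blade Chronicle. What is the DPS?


DPS = damage * attack_speed
= 40 * 2.5
= 100.0

100.0 DPS


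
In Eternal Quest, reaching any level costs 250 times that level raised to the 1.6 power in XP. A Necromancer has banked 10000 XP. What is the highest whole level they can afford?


XP = 250 * level^1.6, so level = (XP / 250)^(1/1.6)
= (10000 / 250)^(1/1.6)
= 40.0^0.625
= 10.0297
Floor: level = 10

level 10


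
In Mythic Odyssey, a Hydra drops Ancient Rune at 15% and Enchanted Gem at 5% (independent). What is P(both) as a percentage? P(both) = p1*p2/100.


For independent events, P(both) = P(A) * P(B)
= 15% * 5%
= 75 / 100 %
= 0.75%

0.75%


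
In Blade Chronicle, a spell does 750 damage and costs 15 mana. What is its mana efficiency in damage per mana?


Efficiency = damage / mana
= 750 / 15
= 50.00

50.00 dmg/mana


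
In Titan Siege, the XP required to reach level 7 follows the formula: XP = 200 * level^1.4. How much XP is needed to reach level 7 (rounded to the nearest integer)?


XP = 200 * level^1.4
Substitute level = 7:
XP = 200 * 7^1.4
= 200 * 15.2453
= 3049

3049 XP


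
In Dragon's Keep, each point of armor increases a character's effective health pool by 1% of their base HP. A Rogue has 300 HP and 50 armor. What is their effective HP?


EHP = 300 * (1 + 50/100)
= 300 * (1 + 0.5)
= 300 * 1.5
= 450.0

450.0 EHP


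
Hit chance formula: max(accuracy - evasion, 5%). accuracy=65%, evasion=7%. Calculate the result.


accuracy - evasion = 65 - 7 = 58
Apply floor: max(58, 5) = 58
Hit chance = 58%

58%


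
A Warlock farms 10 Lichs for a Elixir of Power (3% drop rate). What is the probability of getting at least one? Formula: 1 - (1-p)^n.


P(at least one) = 1 - P(none) = 1 - (1-p)^n
p = 3/100 = 0.03
1 - p = 0.97
(1 - p)^10 = 0.97^10 = 0.737424
P(at least one) = 1 - 0.737424 = 0.2626

0.2626


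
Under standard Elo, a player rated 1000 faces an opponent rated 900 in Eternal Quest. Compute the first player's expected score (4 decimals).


Elo expected score: Ea = 1/(1 + 10^((Rb-Ra)/400))
Rb - Ra = 900 - 1000 = -100
(Rb-Ra)/400 = -100/400 = -0.25
10^-0.25 = 0.562341
Ea = 1/(1 + 0.562341) = 1/1.562341 = 0.6401

0.6401


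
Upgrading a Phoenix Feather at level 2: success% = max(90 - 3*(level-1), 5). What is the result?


raw_rate = 90 - 3 * (2 - 1)
= 90 - 3 * 1
= 90 - 3
= 87
Apply floor: max(87, 5) = 87%

87%


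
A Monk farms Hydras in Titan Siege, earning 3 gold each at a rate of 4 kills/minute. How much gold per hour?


Gold per minute = 3 * 4 = 12
Gold per hour = 12 * 60 = 720

720 gold/hour


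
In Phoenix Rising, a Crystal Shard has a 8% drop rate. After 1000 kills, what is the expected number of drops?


Expected drops = kills * (drop_rate / 100)
= 1000 * (8 / 100)
= 1000 * 0.08
= 80.0

80.0 drops


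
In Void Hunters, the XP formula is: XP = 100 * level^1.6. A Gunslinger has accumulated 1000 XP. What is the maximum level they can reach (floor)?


XP = 100 * level^1.6, so level = (XP / 100)^(1/1.6)
= (1000 / 100)^(1/1.6)
= 10.0^0.625
= 4.217
Floor: level = 4

level 4


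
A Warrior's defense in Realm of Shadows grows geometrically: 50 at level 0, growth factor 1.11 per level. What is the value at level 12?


value = base * growth^level
= 50 * 1.11^12
= 50 * 3.498451
= 174.92

174.92 defense


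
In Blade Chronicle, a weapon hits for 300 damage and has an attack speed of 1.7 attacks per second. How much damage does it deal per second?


DPS = damage * attack_speed
= 300 * 1.7
= 510.0

510.0 DPS


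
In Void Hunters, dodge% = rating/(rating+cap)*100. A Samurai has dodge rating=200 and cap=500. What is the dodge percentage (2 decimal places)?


dodge% = 200 / (200 + 500) * 100
= 200 / 700 * 100
= 0.285714 * 100
= 28.57%

28.57%


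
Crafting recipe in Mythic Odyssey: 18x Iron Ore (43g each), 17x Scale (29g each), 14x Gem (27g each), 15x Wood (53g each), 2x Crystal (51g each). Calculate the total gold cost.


Cost breakdown:
  Iron Ore: 18 * 43 = 774
  Scale: 17 * 29 = 493
  Gem: 14 * 27 = 378
  Wood: 15 * 53 = 795
  Crystal: 2 * 51 = 102
Total = 774 + 493 + 378 + 795 + 102 = 2542

2542 gold


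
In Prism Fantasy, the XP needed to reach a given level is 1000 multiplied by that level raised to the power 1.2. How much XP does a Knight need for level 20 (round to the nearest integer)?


XP = 1000 * level^1.2
Substitute level = 20:
XP = 1000 * 20^1.2
= 1000 * 36.4113
= 36411

36411 XP


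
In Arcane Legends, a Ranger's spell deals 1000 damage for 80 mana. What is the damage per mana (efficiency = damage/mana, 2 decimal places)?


Efficiency = damage / mana
= 1000 / 80
= 12.50

12.50 dmg/mana


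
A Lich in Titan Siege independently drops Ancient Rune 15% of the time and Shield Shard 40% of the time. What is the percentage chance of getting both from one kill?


For independent events, P(both) = P(A) * P(B)
= 15% * 40%
= 600 / 100 %
= 6.0%

6.0%


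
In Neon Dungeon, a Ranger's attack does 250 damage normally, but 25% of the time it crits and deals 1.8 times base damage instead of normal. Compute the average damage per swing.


E[dmg] = base * (1 + crit_chance * (crit_mult - 1))
cc as decimal = 25/100 = 0.25
cm - 1 = 1.8 - 1 = 0.8
Bonus factor = 0.25 * 0.8 = 0.2
Total multiplier = 1 + 0.2 = 1.2
Expected damage = 250 * 1.2 = 300.00

300.00 damage


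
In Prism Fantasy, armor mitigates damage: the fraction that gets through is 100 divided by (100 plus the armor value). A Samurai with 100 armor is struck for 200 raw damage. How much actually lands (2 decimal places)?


actual = 200 * 100 / (100 + 100)
= 200 * 100 / 200
= 20000 / 200
= 100.00

100.00 damage


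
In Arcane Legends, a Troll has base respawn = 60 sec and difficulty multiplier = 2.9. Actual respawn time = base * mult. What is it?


Respawn time = base * multiplier
= 60 * 2.9
= 174.0 seconds

174.0 seconds


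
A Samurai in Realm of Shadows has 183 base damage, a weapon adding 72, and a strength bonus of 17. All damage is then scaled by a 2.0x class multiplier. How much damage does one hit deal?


Sum base + weapon + str = 183 + 72 + 17 = 272
Multiply by 2.0:
272 * 2.0 = 544.0

544.0 damage


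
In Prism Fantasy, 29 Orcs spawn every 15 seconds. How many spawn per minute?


Spawns per minute = count * (60 / interval)
= 29 * (60 / 15)
= 29 * 4.0
= 116.0

116.0 per minute


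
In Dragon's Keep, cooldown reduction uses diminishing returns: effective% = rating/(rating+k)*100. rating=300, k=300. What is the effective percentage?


effective% = rating / (rating + k) * 100
= 300 / (300 + 300) * 100
= 300 / 600 * 100
= 0.5 * 100
= 50.00%

50.00%


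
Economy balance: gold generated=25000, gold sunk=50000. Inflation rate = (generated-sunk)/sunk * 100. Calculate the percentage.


Net gold = 25000 - 50000 = -25000
Inflation rate = net / sunk * 100 = -25000 / 50000 * 100
= -0.5 * 100
= -50.00%

-50.00%


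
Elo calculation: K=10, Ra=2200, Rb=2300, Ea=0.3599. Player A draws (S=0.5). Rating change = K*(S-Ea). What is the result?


Elo update: delta = K * (S - Ea), where S = 0.5 (draws)
S - Ea = 0.5 - 0.3599 = 0.1401
Rating change = 10 * 0.1401
= 1.40

1.40 rating points


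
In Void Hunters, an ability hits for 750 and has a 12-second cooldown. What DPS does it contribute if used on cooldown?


DPS = damage / cooldown
= 750 / 12
= 62.50

62.50 DPS


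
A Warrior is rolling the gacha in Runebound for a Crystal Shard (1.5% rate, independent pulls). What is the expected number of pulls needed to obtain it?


Expected pulls for a geometric distribution = 1/p = 100 / rate%
= 100 / 1.5
= 66.67

66.67 pulls


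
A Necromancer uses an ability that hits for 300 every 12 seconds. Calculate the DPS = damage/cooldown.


DPS = damage / cooldown
= 300 / 12
= 25.00

25.00 DPS


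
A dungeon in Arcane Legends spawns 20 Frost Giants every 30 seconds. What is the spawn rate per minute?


Spawns per minute = count * (60 / interval)
= 20 * (60 / 30)
= 20 * 2.0
= 40.0

40.0 per minute


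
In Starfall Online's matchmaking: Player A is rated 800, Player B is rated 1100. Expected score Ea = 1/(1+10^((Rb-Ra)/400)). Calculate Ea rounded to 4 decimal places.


Elo expected score: Ea = 1/(1 + 10^((Rb-Ra)/400))
Rb - Ra = 1100 - 800 = 300
(Rb-Ra)/400 = 300/400 = 0.75
10^0.75 = 5.623413
Ea = 1/(1 + 5.623413) = 1/6.623413 = 0.1510

0.1510


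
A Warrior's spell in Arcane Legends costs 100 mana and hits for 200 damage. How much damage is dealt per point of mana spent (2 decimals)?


Efficiency = damage / mana
= 200 / 100
= 2.00

2.00 dmg/mana


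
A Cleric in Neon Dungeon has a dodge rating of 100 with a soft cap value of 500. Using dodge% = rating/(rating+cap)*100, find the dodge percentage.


dodge% = 100 / (100 + 500) * 100
= 100 / 600 * 100
= 0.166667 * 100
= 16.67%

16.67%


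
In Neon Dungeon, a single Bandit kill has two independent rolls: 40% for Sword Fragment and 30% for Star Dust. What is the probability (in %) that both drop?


For independent events, P(both) = P(A) * P(B)
= 40% * 30%
= 1200 / 100 %
= 12.0%

12.0%


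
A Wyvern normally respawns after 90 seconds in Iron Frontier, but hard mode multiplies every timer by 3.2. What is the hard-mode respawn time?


Respawn time = base * multiplier
= 90 * 3.2
= 288.0 seconds

288.0 seconds
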